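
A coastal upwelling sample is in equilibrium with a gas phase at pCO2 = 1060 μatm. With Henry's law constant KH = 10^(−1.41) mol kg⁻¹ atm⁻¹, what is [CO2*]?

[CO2*] = 41.2 μmol/kg

KH = 10^(−1.41) = 3.890×10^-2 mol kg⁻¹ atm⁻¹
[CO2*] = KH · pCO2 = 3.890×10^-2 × 1060×10^-6 atm = 4.12×10^-5 mol/kg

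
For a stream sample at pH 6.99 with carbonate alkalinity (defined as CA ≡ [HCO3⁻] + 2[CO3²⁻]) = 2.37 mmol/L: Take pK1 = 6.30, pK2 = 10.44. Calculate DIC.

DIC = 2.85 mmol/L

CA = [HCO3⁻] + 2[CO3²⁻] = (α₁ + 2α₂)·DIC
At pH 6.99: [H⁺]/K1 = 10^-0.69 = 0.20417, K2/[H⁺] = 10^-3.45 = 0.00035481
α₁ = 1/(1 + 0.20417 + 0.00035481) = 1/1.2045 = 0.8302; α₂ = α₁·K2/[H⁺] = 0.0002946
α₁ + 2α₂ = 0.8308
DIC = CA / (α₁ + 2α₂) = 2.37 / 0.8308 = 2.85 mmol/L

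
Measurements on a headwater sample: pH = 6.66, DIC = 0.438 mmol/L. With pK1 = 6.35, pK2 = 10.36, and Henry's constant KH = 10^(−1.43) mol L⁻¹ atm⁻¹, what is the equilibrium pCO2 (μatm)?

α₀ = 1 / (1 + K1/[H⁺] + K1K2/[H⁺]²) = 1 / (1 + 10^+0.31 + 10^-3.39)
   = 1 / (1 + 2.0417 + 0.00040738) = 1/3.0421 = 0.3287
[CO2*] = α₀ × DIC = 0.3287 × 0.438 = 0.1440 mmol/L
pCO2 = [CO2*]/KH = 1.440×10^-4 / 3.715×10^-2 = 3880 μatm

pCO2 = 3880 μatm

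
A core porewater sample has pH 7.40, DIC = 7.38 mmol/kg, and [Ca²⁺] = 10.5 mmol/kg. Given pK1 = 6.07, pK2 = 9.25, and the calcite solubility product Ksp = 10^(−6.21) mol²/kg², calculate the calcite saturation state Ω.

Ω = 1.67

α₂ = 1 / (1 + [H⁺]/K2 + [H⁺]²/(K1K2)) = 1 / (1 + 10^+1.85 + 10^+0.52)
   = 1 / (1 + 70.795 + 3.3113) = 1/75.106 = 0.01331
[CO3²⁻] = α₂ × DIC = 0.01331 × 7.38 = 0.09826 mmol/kg
Ksp = 10^(−6.21) = 6.166×10^-7
Ω = [Ca²⁺][CO3²⁻]/Ksp = (10.5×10^-3)(9.826×10^-5) / 6.166×10^-7 = 1.67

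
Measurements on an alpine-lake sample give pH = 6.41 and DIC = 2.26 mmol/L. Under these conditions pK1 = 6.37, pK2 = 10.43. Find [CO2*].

[CO2*] = 1.08 mmol/L

α₀ = 1 / (1 + K1/[H⁺] + K1K2/[H⁺]²) = 1 / (1 + 10^+0.04 + 10^-3.98)
   = 1 / (1 + 1.0965 + 0.00010471) = 1/2.0966 = 0.4770
[CO2*] = α₀ × DIC = 0.4770 × 2.26 = 1.08 mmol/L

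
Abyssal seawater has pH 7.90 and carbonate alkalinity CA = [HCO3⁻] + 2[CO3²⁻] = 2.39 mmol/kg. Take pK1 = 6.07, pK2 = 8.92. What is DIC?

DIC = 2.23 mmol/kg

CA = [HCO3⁻] + 2[CO3²⁻] = (α₁ + 2α₂)·DIC
At pH 7.90: [H⁺]/K1 = 10^-1.83 = 0.014791, K2/[H⁺] = 10^-1.02 = 0.095499
α₁ = 1/(1 + 0.014791 + 0.095499) = 1/1.1103 = 0.9007; α₂ = α₁·K2/[H⁺] = 0.08601
α₁ + 2α₂ = 1.0727
DIC = CA / (α₁ + 2α₂) = 2.39 / 1.0727 = 2.23 mmol/kg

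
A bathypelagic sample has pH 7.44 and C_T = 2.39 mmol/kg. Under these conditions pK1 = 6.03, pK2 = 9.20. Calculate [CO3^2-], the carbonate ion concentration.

α₂ = 1 / (1 + [H⁺]/K2 + [H⁺]²/(K1K2)) = 1 / (1 + 10^+1.76 + 10^+0.35)
   = 1 / (1 + 57.544 + 2.2387) = 1/60.783 = 0.01645
[CO3²⁻] = α₂ × DIC = 0.01645 × 2.39 = 0.0393 mmol/kg

[CO3²⁻] = 0.0393 mmol/kg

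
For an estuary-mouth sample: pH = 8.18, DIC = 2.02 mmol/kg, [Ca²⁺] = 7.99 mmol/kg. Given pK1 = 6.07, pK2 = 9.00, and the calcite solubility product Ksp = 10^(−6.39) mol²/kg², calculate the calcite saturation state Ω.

α₂ = 1 / (1 + [H⁺]/K2 + [H⁺]²/(K1K2)) = 1 / (1 + 10^+0.82 + 10^-1.29)
   = 1 / (1 + 6.6069 + 0.051286) = 1/7.6582 = 0.1306
[CO3²⁻] = α₂ × DIC = 0.1306 × 2.02 = 0.2638 mmol/kg
Ksp = 10^(−6.39) = 4.074×10^-7
Ω = [Ca²⁺][CO3²⁻]/Ksp = (7.99×10^-3)(2.638×10^-4) / 4.074×10^-7 = 5.17

Ω = 5.17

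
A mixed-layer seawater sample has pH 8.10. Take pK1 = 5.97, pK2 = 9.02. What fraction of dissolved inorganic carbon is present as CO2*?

α₀ = 1 / (1 + K1/[H⁺] + K1K2/[H⁺]²) = 1 / (1 + 10^+2.13 + 10^+1.21)
   = 1 / (1 + 134.90 + 16.218) = 1/152.11 = 0.006574

α₀ = 0.00657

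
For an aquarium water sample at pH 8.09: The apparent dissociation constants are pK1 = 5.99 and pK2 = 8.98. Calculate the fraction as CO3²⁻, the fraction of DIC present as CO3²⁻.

α₂ = 1 / (1 + [H⁺]/K2 + [H⁺]²/(K1K2)) = 1 / (1 + 10^+0.89 + 10^-1.21)
   = 1 / (1 + 7.7625 + 0.061660) = 1/8.8241 = 0.1133

α₂ = 0.113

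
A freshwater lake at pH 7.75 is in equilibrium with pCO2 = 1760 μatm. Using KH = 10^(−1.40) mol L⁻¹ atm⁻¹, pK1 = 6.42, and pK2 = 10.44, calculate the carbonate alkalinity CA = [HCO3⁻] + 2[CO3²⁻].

[CO2*] = KH · pCO2 = 10^(−1.40) × 1760×10^-6 = 7.007×10^-5 mol/L
α₀ = 1/(1 + K1/[H⁺] + K1K2/[H⁺]²) = 1/(1 + 10^+1.33 + 10^-1.36) = 0.04460
DIC = [CO2*]/α₀ = 7.007×10^-5 / 0.04460 = 1.571 mmol/L
CA = (α₁ + 2α₂)·DIC = (0.9535 + 2×0.001947) × 1.571 = 1.50 mmol/L

CA = 1.50 mmol/L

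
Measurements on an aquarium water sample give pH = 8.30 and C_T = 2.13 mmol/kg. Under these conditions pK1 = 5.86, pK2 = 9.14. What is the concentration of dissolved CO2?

[CO2*] = 6.74 μmol/kg

α₀ = 1 / (1 + K1/[H⁺] + K1K2/[H⁺]²) = 1 / (1 + 10^+2.44 + 10^+1.60)
   = 1 / (1 + 275.42 + 39.811) = 1/316.23 = 0.003162
[CO2*] = α₀ × DIC = 0.003162 × 2.13 = 0.00674 mmol/kg = 6.74 μmol/kg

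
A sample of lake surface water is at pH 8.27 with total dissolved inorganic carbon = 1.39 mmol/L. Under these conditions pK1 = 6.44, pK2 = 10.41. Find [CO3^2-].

α₂ = 1 / (1 + [H⁺]/K2 + [H⁺]²/(K1K2)) = 1 / (1 + 10^+2.14 + 10^+0.31)
   = 1 / (1 + 138.04 + 2.0417) = 1/141.08 = 0.007088
[CO3²⁻] = α₂ × DIC = 0.007088 × 1.39 = 0.00985 mmol/L = 9.85 μmol/L

[CO3²⁻] = 9.85 μmol/L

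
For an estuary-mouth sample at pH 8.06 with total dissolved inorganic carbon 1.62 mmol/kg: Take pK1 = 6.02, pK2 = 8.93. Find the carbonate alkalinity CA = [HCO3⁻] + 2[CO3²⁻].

CA = [HCO3⁻] + 2[CO3²⁻] = (α₁ + 2α₂)·DIC
At pH 8.06: [H⁺]/K1 = 10^-2.04 = 0.0091201, K2/[H⁺] = 10^-0.87 = 0.13490
α₁ = 1/(1 + 0.0091201 + 0.13490) = 1/1.1440 = 0.8741; α₂ = α₁·K2/[H⁺] = 0.1179
α₁ + 2α₂ = 1.1099
CA = 1.1099 × 1.62 = 1.80 mmol/kg

CA = 1.80 mmol/kg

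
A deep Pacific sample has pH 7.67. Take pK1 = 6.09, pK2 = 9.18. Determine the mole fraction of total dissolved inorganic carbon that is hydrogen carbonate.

α₁ = 1 / (1 + [H⁺]/K1 + K2/[H⁺]) = 1 / (1 + 10^-1.58 + 10^-1.51)
   = 1 / (1 + 0.026303 + 0.030903) = 1/1.0572 = 0.9459

α₁ = 0.946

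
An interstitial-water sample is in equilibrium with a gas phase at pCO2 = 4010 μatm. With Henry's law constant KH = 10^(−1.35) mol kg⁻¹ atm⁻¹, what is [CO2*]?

KH = 10^(−1.35) = 4.467×10^-2 mol kg⁻¹ atm⁻¹
[CO2*] = KH · pCO2 = 4.467×10^-2 × 4010×10^-6 atm = 1.79×10^-4 mol/kg

[CO2*] = 179 μmol/kg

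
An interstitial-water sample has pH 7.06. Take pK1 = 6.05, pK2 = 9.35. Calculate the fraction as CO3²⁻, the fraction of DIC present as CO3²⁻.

α₂ = 0.00465

α₂ = 1 / (1 + [H⁺]/K2 + [H⁺]²/(K1K2)) = 1 / (1 + 10^+2.29 + 10^+1.28)
   = 1 / (1 + 194.98 + 19.055) = 1/215.04 = 0.004650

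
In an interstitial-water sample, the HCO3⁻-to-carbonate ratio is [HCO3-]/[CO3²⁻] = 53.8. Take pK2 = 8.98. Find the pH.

pH = 7.25

From K2 = [H⁺][CO3²⁻]/[HCO3-]:  pH = pK2 − log₁₀([HCO3-]/[CO3²⁻])
log₁₀(53.8) = +1.731
pH = 8.98 − (+1.731) = 7.25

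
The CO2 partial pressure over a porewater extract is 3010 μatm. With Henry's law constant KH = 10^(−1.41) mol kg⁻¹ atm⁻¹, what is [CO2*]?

[CO2*] = 117 μmol/kg

KH = 10^(−1.41) = 3.890×10^-2 mol kg⁻¹ atm⁻¹
[CO2*] = KH · pCO2 = 3.890×10^-2 × 3010×10^-6 atm = 1.17×10^-4 mol/kg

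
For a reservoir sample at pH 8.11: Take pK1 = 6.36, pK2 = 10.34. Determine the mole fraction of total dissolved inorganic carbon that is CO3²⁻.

α₂ = 1 / (1 + [H⁺]/K2 + [H⁺]²/(K1K2)) = 1 / (1 + 10^+2.23 + 10^+0.48)
   = 1 / (1 + 169.82 + 3.0200) = 1/173.84 = 0.005752

α₂ = 0.00575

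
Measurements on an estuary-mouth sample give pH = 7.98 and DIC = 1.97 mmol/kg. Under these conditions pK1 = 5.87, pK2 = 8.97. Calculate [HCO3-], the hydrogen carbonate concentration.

[HCO3⁻] = 1.77 mmol/kg

α₁ = 1 / (1 + [H⁺]/K1 + K2/[H⁺]) = 1 / (1 + 10^-2.11 + 10^-0.99)
   = 1 / (1 + 0.0077625 + 0.10233) = 1/1.1101 = 0.9008
[HCO3⁻] = α₁ × DIC = 0.9008 × 1.97 = 1.77 mmol/kg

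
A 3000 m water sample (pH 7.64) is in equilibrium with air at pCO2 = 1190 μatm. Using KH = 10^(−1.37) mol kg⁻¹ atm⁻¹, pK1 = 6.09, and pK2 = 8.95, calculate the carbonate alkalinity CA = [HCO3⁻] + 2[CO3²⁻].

[CO2*] = KH · pCO2 = 10^(−1.37) × 1190×10^-6 = 5.076×10^-5 mol/kg
α₀ = 1/(1 + K1/[H⁺] + K1K2/[H⁺]²) = 1/(1 + 10^+1.55 + 10^+0.24) = 0.02616
DIC = [CO2*]/α₀ = 5.076×10^-5 / 0.02616 = 1.940 mmol/kg
CA = (α₁ + 2α₂)·DIC = (0.9284 + 2×0.04547) × 1.940 = 1.98 mmol/kg

CA = 1.98 mmol/kg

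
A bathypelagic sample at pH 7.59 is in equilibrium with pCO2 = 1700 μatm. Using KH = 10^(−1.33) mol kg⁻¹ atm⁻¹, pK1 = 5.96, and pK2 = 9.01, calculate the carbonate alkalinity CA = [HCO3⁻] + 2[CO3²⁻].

CA = 3.65 mmol/kg

[CO2*] = KH · pCO2 = 10^(−1.33) × 1700×10^-6 = 7.951×10^-5 mol/kg
α₀ = 1/(1 + K1/[H⁺] + K1K2/[H⁺]²) = 1/(1 + 10^+1.63 + 10^+0.21) = 0.02208
DIC = [CO2*]/α₀ = 7.951×10^-5 / 0.02208 = 3.600 mmol/kg
CA = (α₁ + 2α₂)·DIC = (0.9421 + 2×0.03582) × 3.600 = 3.65 mmol/kg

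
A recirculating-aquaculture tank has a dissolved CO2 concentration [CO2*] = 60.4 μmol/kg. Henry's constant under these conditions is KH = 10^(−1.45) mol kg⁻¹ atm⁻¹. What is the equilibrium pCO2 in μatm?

KH = 10^(−1.45) = 3.548×10^-2 mol kg⁻¹ atm⁻¹
pCO2 = [CO2*]/KH = 60.4×10^-6 / 3.548×10^-2 = 1.70×10^-3 atm = 1700 μatm

pCO2 = 1700 μatm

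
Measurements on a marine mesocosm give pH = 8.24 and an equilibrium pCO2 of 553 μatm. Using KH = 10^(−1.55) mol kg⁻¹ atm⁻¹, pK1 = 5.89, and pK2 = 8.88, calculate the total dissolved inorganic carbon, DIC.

DIC = 4.30 mmol/kg

[CO2*] = KH · pCO2 = 10^(−1.55) × 553×10^-6 = 1.559×10^-5 mol/kg
α₀ = 1/(1 + K1/[H⁺] + K1K2/[H⁺]²) = 1/(1 + 10^+2.35 + 10^+1.71) = 0.003621
DIC = [CO2*]/α₀ = 1.559×10^-5 / 0.003621 = 4.30 mmol/kg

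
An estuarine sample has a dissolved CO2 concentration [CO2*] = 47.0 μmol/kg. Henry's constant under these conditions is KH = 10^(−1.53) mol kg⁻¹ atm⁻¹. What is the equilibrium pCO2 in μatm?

KH = 10^(−1.53) = 2.951×10^-2 mol kg⁻¹ atm⁻¹
pCO2 = [CO2*]/KH = 47.0×10^-6 / 2.951×10^-2 = 1.59×10^-3 atm = 1590 μatm

pCO2 = 1590 μatm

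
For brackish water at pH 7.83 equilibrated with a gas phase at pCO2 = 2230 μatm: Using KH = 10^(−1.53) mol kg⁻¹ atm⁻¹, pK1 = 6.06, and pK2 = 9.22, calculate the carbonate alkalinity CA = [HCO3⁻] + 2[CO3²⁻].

[CO2*] = KH · pCO2 = 10^(−1.53) × 2230×10^-6 = 6.581×10^-5 mol/kg
α₀ = 1/(1 + K1/[H⁺] + K1K2/[H⁺]²) = 1/(1 + 10^+1.77 + 10^+0.38) = 0.01606
DIC = [CO2*]/α₀ = 6.581×10^-5 / 0.01606 = 4.099 mmol/kg
CA = (α₁ + 2α₂)·DIC = (0.9454 + 2×0.03851) × 4.099 = 4.19 mmol/kg

CA = 4.19 mmol/kg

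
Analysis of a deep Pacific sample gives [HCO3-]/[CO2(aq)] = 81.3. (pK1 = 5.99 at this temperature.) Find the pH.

pH = 7.90

From K1 = [H⁺][HCO3-]/[CO2(aq)]:  pH = pK1 + log₁₀([HCO3-]/[CO2(aq)])
log₁₀(81.3) = +1.910
pH = 5.99 + (+1.910) = 7.90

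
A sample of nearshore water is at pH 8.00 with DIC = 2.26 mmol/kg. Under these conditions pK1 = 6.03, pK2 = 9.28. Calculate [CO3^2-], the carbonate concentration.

[CO3²⁻] = 0.112 mmol/kg

α₂ = 1 / (1 + [H⁺]/K2 + [H⁺]²/(K1K2)) = 1 / (1 + 10^+1.28 + 10^-0.69)
   = 1 / (1 + 19.055 + 0.20417) = 1/20.259 = 0.04936
[CO3²⁻] = α₂ × DIC = 0.04936 × 2.26 = 0.112 mmol/kg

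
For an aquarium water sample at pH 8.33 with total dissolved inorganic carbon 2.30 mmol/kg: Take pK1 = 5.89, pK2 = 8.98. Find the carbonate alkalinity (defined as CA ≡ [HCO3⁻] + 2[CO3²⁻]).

CA = [HCO3⁻] + 2[CO3²⁻] = (α₁ + 2α₂)·DIC
At pH 8.33: [H⁺]/K1 = 10^-2.44 = 0.0036308, K2/[H⁺] = 10^-0.65 = 0.22387
α₁ = 1/(1 + 0.0036308 + 0.22387) = 1/1.2275 = 0.8147; α₂ = α₁·K2/[H⁺] = 0.1824
α₁ + 2α₂ = 1.1794
CA = 1.1794 × 2.30 = 2.71 mmol/kg

CA = 2.71 mmol/kg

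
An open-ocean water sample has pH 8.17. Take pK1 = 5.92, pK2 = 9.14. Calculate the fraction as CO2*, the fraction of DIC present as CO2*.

α₀ = 1 / (1 + K1/[H⁺] + K1K2/[H⁺]²) = 1 / (1 + 10^+2.25 + 10^+1.28)
   = 1 / (1 + 177.83 + 19.055) = 1/197.88 = 0.005054

α₀ = 0.00505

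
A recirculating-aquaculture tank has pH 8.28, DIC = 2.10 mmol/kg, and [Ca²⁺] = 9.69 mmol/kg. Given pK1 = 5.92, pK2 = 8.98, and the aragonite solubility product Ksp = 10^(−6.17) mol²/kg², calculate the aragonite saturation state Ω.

Ω = 4.99

α₂ = 1 / (1 + [H⁺]/K2 + [H⁺]²/(K1K2)) = 1 / (1 + 10^+0.70 + 10^-1.66)
   = 1 / (1 + 5.0119 + 0.021878) = 1/6.0337 = 0.1657
[CO3²⁻] = α₂ × DIC = 0.1657 × 2.10 = 0.3480 mmol/kg
Ksp = 10^(−6.17) = 6.761×10^-7
Ω = [Ca²⁺][CO3²⁻]/Ksp = (9.69×10^-3)(3.480×10^-4) / 6.761×10^-7 = 4.99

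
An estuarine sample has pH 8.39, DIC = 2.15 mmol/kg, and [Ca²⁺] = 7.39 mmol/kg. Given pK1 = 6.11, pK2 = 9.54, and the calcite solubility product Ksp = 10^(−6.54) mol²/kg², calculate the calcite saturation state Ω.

α₂ = 1 / (1 + [H⁺]/K2 + [H⁺]²/(K1K2)) = 1 / (1 + 10^+1.15 + 10^-1.13)
   = 1 / (1 + 14.125 + 0.074131) = 1/15.200 = 0.06579
[CO3²⁻] = α₂ × DIC = 0.06579 × 2.15 = 0.1415 mmol/kg
Ksp = 10^(−6.54) = 2.884×10^-7
Ω = [Ca²⁺][CO3²⁻]/Ksp = (7.39×10^-3)(1.415×10^-4) / 2.884×10^-7 = 3.62

Ω = 3.62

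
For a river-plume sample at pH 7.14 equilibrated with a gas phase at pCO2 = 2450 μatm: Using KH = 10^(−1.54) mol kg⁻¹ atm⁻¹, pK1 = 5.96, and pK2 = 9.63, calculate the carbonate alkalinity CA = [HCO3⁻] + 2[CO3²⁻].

[CO2*] = KH · pCO2 = 10^(−1.54) × 2450×10^-6 = 7.066×10^-5 mol/kg
α₀ = 1/(1 + K1/[H⁺] + K1K2/[H⁺]²) = 1/(1 + 10^+1.18 + 10^-1.31) = 0.06179
DIC = [CO2*]/α₀ = 7.066×10^-5 / 0.06179 = 1.144 mmol/kg
CA = (α₁ + 2α₂)·DIC = (0.9352 + 2×0.003026) × 1.144 = 1.08 mmol/kg

CA = 1.08 mmol/kg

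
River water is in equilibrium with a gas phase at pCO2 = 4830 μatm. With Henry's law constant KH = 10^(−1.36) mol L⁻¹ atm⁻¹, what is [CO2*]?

[CO2*] = 211 μmol/L

KH = 10^(−1.36) = 4.365×10^-2 mol L⁻¹ atm⁻¹
[CO2*] = KH · pCO2 = 4.365×10^-2 × 4830×10^-6 atm = 2.11×10^-4 mol/L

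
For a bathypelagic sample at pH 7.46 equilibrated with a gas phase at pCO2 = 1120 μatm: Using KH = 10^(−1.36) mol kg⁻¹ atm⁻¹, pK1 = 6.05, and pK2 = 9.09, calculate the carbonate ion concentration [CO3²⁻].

[CO2*] = KH · pCO2 = 10^(−1.36) × 1120×10^-6 = 4.889×10^-5 mol/kg
α₀ = 1/(1 + K1/[H⁺] + K1K2/[H⁺]²) = 1/(1 + 10^+1.41 + 10^-0.22) = 0.03662
DIC = [CO2*]/α₀ = 4.889×10^-5 / 0.03662 = 1.335 mmol/kg
[CO3²⁻] = α₂·DIC; α₂ = 0.02207, so [CO3²⁻] = 0.02207 × 1.335 = 0.0295 mmol/kg

[CO3²⁻] = 0.0295 mmol/kg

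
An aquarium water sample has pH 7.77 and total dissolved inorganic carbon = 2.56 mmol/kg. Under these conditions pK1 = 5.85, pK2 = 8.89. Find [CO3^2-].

α₂ = 1 / (1 + [H⁺]/K2 + [H⁺]²/(K1K2)) = 1 / (1 + 10^+1.12 + 10^-0.80)
   = 1 / (1 + 13.183 + 0.15849) = 1/14.341 = 0.06973
[CO3²⁻] = α₂ × DIC = 0.06973 × 2.56 = 0.179 mmol/kg

[CO3²⁻] = 0.179 mmol/kg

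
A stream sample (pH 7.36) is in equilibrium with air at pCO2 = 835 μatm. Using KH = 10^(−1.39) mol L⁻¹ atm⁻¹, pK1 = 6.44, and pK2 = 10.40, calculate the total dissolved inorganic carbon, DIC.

DIC = 0.317 mmol/L

[CO2*] = KH · pCO2 = 10^(−1.39) × 835×10^-6 = 3.402×10^-5 mol/L
α₀ = 1/(1 + K1/[H⁺] + K1K2/[H⁺]²) = 1/(1 + 10^+0.92 + 10^-2.12) = 0.1072
DIC = [CO2*]/α₀ = 3.402×10^-5 / 0.1072 = 0.317 mmol/L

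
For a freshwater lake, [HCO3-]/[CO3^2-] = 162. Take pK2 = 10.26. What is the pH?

pH = 8.05

From K2 = [H⁺][CO3^2-]/[HCO3-]:  pH = pK2 − log₁₀([HCO3-]/[CO3^2-])
log₁₀(162) = +2.210
pH = 10.26 − (+2.210) = 8.05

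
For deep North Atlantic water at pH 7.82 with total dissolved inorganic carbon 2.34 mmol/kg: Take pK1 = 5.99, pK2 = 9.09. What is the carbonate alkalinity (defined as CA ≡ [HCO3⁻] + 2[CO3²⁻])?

CA = [HCO3⁻] + 2[CO3²⁻] = (α₁ + 2α₂)·DIC
At pH 7.82: [H⁺]/K1 = 10^-1.83 = 0.014791, K2/[H⁺] = 10^-1.27 = 0.053703
α₁ = 1/(1 + 0.014791 + 0.053703) = 1/1.0685 = 0.9359; α₂ = α₁·K2/[H⁺] = 0.05026
α₁ + 2α₂ = 1.0364
CA = 1.0364 × 2.34 = 2.43 mmol/kg

CA = 2.43 mmol/kg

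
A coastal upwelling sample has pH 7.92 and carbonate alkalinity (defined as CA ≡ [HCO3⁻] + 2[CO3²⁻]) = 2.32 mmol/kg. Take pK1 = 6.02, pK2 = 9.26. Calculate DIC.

CA = [HCO3⁻] + 2[CO3²⁻] = (α₁ + 2α₂)·DIC
At pH 7.92: [H⁺]/K1 = 10^-1.90 = 0.012589, K2/[H⁺] = 10^-1.34 = 0.045709
α₁ = 1/(1 + 0.012589 + 0.045709) = 1/1.0583 = 0.9449; α₂ = α₁·K2/[H⁺] = 0.04319
α₁ + 2α₂ = 1.0313
DIC = CA / (α₁ + 2α₂) = 2.32 / 1.0313 = 2.25 mmol/kg

DIC = 2.25 mmol/kg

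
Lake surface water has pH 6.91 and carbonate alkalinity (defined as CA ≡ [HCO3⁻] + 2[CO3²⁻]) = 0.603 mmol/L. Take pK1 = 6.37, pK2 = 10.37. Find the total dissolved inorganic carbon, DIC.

DIC = 0.777 mmol/L

CA = [HCO3⁻] + 2[CO3²⁻] = (α₁ + 2α₂)·DIC
At pH 6.91: [H⁺]/K1 = 10^-0.54 = 0.28840, K2/[H⁺] = 10^-3.46 = 0.00034674
α₁ = 1/(1 + 0.28840 + 0.00034674) = 1/1.2887 = 0.7759; α₂ = α₁·K2/[H⁺] = 0.0002690
α₁ + 2α₂ = 0.7765
DIC = CA / (α₁ + 2α₂) = 0.603 / 0.7765 = 0.777 mmol/L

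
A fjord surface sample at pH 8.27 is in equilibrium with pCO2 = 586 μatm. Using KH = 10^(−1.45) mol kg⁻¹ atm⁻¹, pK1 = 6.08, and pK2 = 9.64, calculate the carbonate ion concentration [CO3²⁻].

[CO3²⁻] = 0.137 mmol/kg

[CO2*] = KH · pCO2 = 10^(−1.45) × 586×10^-6 = 2.079×10^-5 mol/kg
α₀ = 1/(1 + K1/[H⁺] + K1K2/[H⁺]²) = 1/(1 + 10^+2.19 + 10^+0.82) = 0.006154
DIC = [CO2*]/α₀ = 2.079×10^-5 / 0.006154 = 3.378 mmol/kg
[CO3²⁻] = α₂·DIC; α₂ = 0.04066, so [CO3²⁻] = 0.04066 × 3.378 = 0.137 mmol/kg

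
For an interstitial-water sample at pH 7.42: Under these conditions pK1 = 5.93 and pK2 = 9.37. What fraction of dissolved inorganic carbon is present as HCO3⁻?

α₁ = 0.958

α₁ = 1 / (1 + [H⁺]/K1 + K2/[H⁺]) = 1 / (1 + 10^-1.49 + 10^-1.95)
   = 1 / (1 + 0.032359 + 0.011220) = 1/1.0436 = 0.9582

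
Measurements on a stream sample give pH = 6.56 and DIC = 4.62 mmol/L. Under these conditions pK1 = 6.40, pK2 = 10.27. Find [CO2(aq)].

α₀ = 1 / (1 + K1/[H⁺] + K1K2/[H⁺]²) = 1 / (1 + 10^+0.16 + 10^-3.55)
   = 1 / (1 + 1.4454 + 0.00028184) = 1/2.4457 = 0.4089
[CO2*] = α₀ × DIC = 0.4089 × 4.62 = 1.89 mmol/L

[CO2*] = 1.89 mmol/L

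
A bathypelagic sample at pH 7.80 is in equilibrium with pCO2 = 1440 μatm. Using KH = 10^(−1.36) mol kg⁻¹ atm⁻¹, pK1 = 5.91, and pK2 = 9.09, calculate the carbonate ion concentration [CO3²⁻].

[CO2*] = KH · pCO2 = 10^(−1.36) × 1440×10^-6 = 6.286×10^-5 mol/kg
α₀ = 1/(1 + K1/[H⁺] + K1K2/[H⁺]²) = 1/(1 + 10^+1.89 + 10^+0.60) = 0.01211
DIC = [CO2*]/α₀ = 6.286×10^-5 / 0.01211 = 5.192 mmol/kg
[CO3²⁻] = α₂·DIC; α₂ = 0.04819, so [CO3²⁻] = 0.04819 × 5.192 = 0.250 mmol/kg

[CO3²⁻] = 0.250 mmol/kg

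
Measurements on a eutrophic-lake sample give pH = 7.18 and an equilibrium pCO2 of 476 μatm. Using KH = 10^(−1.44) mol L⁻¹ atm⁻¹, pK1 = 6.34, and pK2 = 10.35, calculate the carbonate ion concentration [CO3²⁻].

[CO2*] = KH · pCO2 = 10^(−1.44) × 476×10^-6 = 1.728×10^-5 mol/L
α₀ = 1/(1 + K1/[H⁺] + K1K2/[H⁺]²) = 1/(1 + 10^+0.84 + 10^-2.33) = 0.1262
DIC = [CO2*]/α₀ = 1.728×10^-5 / 0.1262 = 0.1369 mmol/L
[CO3²⁻] = α₂·DIC; α₂ = 0.0005904, so [CO3²⁻] = 0.0005904 × 0.1369 = 8.08×10^-5 mmol/L = 0.0808 μmol/L

[CO3²⁻] = 0.0808 μmol/L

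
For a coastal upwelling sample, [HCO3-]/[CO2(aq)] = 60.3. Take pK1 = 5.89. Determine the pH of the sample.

From K1 = [H⁺][HCO3-]/[CO2(aq)]:  pH = pK1 + log₁₀([HCO3-]/[CO2(aq)])
log₁₀(60.3) = +1.780
pH = 5.89 + (+1.780) = 7.67

pH = 7.67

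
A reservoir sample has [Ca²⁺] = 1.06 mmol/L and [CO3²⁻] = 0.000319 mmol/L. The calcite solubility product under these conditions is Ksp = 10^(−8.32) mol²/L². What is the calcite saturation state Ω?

Ω = 0.0706

Ksp = 10^(−8.32) = 4.786×10^-9
Ω = [Ca²⁺][CO3²⁻]/Ksp = (1.06×10^-3)(0.000319×10^-3) / 4.786×10^-9 = 0.0706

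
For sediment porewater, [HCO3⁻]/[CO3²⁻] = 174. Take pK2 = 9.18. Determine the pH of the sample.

pH = 6.94

From K2 = [H⁺][CO3²⁻]/[HCO3⁻]:  pH = pK2 − log₁₀([HCO3⁻]/[CO3²⁻])
log₁₀(174) = +2.241
pH = 9.18 − (+2.241) = 6.94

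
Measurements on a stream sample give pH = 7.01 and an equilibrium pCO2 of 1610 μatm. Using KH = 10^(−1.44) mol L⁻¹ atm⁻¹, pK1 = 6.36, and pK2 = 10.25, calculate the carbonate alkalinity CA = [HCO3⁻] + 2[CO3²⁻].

[CO2*] = KH · pCO2 = 10^(−1.44) × 1610×10^-6 = 5.846×10^-5 mol/L
α₀ = 1/(1 + K1/[H⁺] + K1K2/[H⁺]²) = 1/(1 + 10^+0.65 + 10^-2.59) = 0.1828
DIC = [CO2*]/α₀ = 5.846×10^-5 / 0.1828 = 0.3197 mmol/L
CA = (α₁ + 2α₂)·DIC = (0.8167 + 2×0.0004700) × 0.3197 = 0.261 mmol/L

CA = 0.261 mmol/L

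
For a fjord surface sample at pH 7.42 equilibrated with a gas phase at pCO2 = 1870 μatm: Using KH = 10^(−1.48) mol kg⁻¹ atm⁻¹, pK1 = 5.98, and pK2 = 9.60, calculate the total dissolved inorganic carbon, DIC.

[CO2*] = KH · pCO2 = 10^(−1.48) × 1870×10^-6 = 6.192×10^-5 mol/kg
α₀ = 1/(1 + K1/[H⁺] + K1K2/[H⁺]²) = 1/(1 + 10^+1.44 + 10^-0.74) = 0.03481
DIC = [CO2*]/α₀ = 6.192×10^-5 / 0.03481 = 1.78 mmol/kg

DIC = 1.78 mmol/kg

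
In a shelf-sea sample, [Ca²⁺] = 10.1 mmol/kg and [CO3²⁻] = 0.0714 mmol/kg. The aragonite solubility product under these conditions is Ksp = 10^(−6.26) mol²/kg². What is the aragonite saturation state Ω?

Ω = 1.31

Ksp = 10^(−6.26) = 5.495×10^-7
Ω = [Ca²⁺][CO3²⁻]/Ksp = (10.1×10^-3)(0.0714×10^-3) / 5.495×10^-7 = 1.31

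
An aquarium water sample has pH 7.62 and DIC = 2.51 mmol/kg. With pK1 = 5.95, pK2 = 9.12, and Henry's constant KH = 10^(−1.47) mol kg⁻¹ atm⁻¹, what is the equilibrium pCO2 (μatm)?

α₀ = 1 / (1 + K1/[H⁺] + K1K2/[H⁺]²) = 1 / (1 + 10^+1.67 + 10^+0.17)
   = 1 / (1 + 46.774 + 1.4791) = 1/49.253 = 0.02030
[CO2*] = α₀ × DIC = 0.02030 × 2.51 = 0.05096 mmol/kg
pCO2 = [CO2*]/KH = 5.096×10^-5 / 3.388×10^-2 = 1500 μatm

pCO2 = 1500 μatm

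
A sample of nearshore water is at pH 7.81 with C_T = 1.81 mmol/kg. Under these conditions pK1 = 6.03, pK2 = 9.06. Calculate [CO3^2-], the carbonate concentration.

[CO3²⁻] = 0.0949 mmol/kg

α₂ = 1 / (1 + [H⁺]/K2 + [H⁺]²/(K1K2)) = 1 / (1 + 10^+1.25 + 10^-0.53)
   = 1 / (1 + 17.783 + 0.29512) = 1/19.078 = 0.05242
[CO3²⁻] = α₂ × DIC = 0.05242 × 1.81 = 0.0949 mmol/kg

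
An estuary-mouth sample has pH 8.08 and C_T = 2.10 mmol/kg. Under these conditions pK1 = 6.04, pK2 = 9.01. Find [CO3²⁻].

α₂ = 1 / (1 + [H⁺]/K2 + [H⁺]²/(K1K2)) = 1 / (1 + 10^+0.93 + 10^-1.11)
   = 1 / (1 + 8.5114 + 0.077625) = 1/9.5890 = 0.1043
[CO3²⁻] = α₂ × DIC = 0.1043 × 2.10 = 0.219 mmol/kg

[CO3²⁻] = 0.219 mmol/kg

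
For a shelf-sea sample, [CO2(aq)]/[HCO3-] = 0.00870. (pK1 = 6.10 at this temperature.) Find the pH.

From K1 = [H⁺][HCO3-]/[CO2(aq)]:  pH = pK1 − log₁₀([CO2(aq)]/[HCO3-])
log₁₀(0.00870) = -2.060
pH = 6.10 − (-2.060) = 8.16

pH = 8.16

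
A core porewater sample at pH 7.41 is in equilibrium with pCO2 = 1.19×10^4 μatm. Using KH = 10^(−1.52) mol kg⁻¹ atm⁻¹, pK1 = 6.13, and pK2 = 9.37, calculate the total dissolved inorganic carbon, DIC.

[CO2*] = KH · pCO2 = 10^(−1.52) × 1.19×10^4×10^-6 = 3.594×10^-4 mol/kg
α₀ = 1/(1 + K1/[H⁺] + K1K2/[H⁺]²) = 1/(1 + 10^+1.28 + 10^-0.68) = 0.04935
DIC = [CO2*]/α₀ = 3.594×10^-4 / 0.04935 = 7.28 mmol/kg

DIC = 7.28 mmol/kg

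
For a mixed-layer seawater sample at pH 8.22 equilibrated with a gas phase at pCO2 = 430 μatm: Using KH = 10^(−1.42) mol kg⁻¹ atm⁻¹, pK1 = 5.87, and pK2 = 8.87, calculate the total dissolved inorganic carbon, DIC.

[CO2*] = KH · pCO2 = 10^(−1.42) × 430×10^-6 = 1.635×10^-5 mol/kg
α₀ = 1/(1 + K1/[H⁺] + K1K2/[H⁺]²) = 1/(1 + 10^+2.35 + 10^+1.70) = 0.003636
DIC = [CO2*]/α₀ = 1.635×10^-5 / 0.003636 = 4.50 mmol/kg

DIC = 4.50 mmol/kg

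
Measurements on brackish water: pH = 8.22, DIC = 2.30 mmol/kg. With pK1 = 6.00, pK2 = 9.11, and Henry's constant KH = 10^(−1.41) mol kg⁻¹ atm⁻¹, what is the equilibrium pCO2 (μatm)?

α₀ = 1 / (1 + K1/[H⁺] + K1K2/[H⁺]²) = 1 / (1 + 10^+2.22 + 10^+1.33)
   = 1 / (1 + 165.96 + 21.380) = 1/188.34 = 0.005310
[CO2*] = α₀ × DIC = 0.005310 × 2.30 = 0.01221 mmol/kg = 12.21 μmol/kg
pCO2 = [CO2*]/KH = 1.221×10^-5 / 3.890×10^-2 = 314 μatm

pCO2 = 314 μatm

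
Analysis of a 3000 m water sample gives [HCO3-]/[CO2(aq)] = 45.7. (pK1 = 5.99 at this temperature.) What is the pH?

pH = 7.65

From K1 = [H⁺][HCO3-]/[CO2(aq)]:  pH = pK1 + log₁₀([HCO3-]/[CO2(aq)])
log₁₀(45.7) = +1.660
pH = 5.99 + (+1.660) = 7.65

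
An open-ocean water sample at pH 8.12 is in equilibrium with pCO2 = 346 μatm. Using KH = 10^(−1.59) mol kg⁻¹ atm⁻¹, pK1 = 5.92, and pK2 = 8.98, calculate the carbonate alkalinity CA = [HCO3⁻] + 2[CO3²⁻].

CA = 1.80 mmol/kg

[CO2*] = KH · pCO2 = 10^(−1.59) × 346×10^-6 = 8.894×10^-6 mol/kg
α₀ = 1/(1 + K1/[H⁺] + K1K2/[H⁺]²) = 1/(1 + 10^+2.20 + 10^+1.34) = 0.005514
DIC = [CO2*]/α₀ = 8.894×10^-6 / 0.005514 = 1.613 mmol/kg
CA = (α₁ + 2α₂)·DIC = (0.8739 + 2×0.1206) × 1.613 = 1.80 mmol/kg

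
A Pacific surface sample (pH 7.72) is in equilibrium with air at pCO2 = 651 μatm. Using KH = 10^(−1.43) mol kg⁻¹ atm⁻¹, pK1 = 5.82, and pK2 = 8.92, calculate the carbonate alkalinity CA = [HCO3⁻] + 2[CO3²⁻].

CA = 2.16 mmol/kg

[CO2*] = KH · pCO2 = 10^(−1.43) × 651×10^-6 = 2.419×10^-5 mol/kg
α₀ = 1/(1 + K1/[H⁺] + K1K2/[H⁺]²) = 1/(1 + 10^+1.90 + 10^+0.70) = 0.01170
DIC = [CO2*]/α₀ = 2.419×10^-5 / 0.01170 = 2.067 mmol/kg
CA = (α₁ + 2α₂)·DIC = (0.9296 + 2×0.05866) × 2.067 = 2.16 mmol/kg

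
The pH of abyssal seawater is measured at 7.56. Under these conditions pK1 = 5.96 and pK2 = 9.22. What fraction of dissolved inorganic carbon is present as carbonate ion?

α₂ = 0.0209

α₂ = 1 / (1 + [H⁺]/K2 + [H⁺]²/(K1K2)) = 1 / (1 + 10^+1.66 + 10^+0.06)
   = 1 / (1 + 45.709 + 1.1482) = 1/47.857 = 0.02090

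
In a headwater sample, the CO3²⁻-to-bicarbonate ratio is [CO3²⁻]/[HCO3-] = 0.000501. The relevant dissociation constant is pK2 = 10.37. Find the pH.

pH = 7.07

From K2 = [H⁺][CO3²⁻]/[HCO3-]:  pH = pK2 + log₁₀([CO3²⁻]/[HCO3-])
log₁₀(0.000501) = -3.300
pH = 10.37 + (-3.300) = 7.07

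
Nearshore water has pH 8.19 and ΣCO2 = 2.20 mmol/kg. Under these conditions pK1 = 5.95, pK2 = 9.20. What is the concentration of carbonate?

α₂ = 1 / (1 + [H⁺]/K2 + [H⁺]²/(K1K2)) = 1 / (1 + 10^+1.01 + 10^-1.23)
   = 1 / (1 + 10.233 + 0.058884) = 1/11.292 = 0.08856
[CO3²⁻] = α₂ × DIC = 0.08856 × 2.20 = 0.195 mmol/kg

[CO3²⁻] = 0.195 mmol/kg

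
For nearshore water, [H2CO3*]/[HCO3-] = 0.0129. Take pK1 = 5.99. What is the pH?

pH = 7.88

From K1 = [H⁺][HCO3-]/[H2CO3*]:  pH = pK1 − log₁₀([H2CO3*]/[HCO3-])
log₁₀(0.0129) = -1.889
pH = 5.99 − (-1.889) = 7.88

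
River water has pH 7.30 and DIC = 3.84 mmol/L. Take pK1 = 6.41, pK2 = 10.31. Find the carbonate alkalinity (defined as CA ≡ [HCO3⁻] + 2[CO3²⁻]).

CA = 3.41 mmol/L

CA = [HCO3⁻] + 2[CO3²⁻] = (α₁ + 2α₂)·DIC
At pH 7.30: [H⁺]/K1 = 10^-0.89 = 0.12882, K2/[H⁺] = 10^-3.01 = 0.00097724
α₁ = 1/(1 + 0.12882 + 0.00097724) = 1/1.1298 = 0.8851; α₂ = α₁·K2/[H⁺] = 0.0008650
α₁ + 2α₂ = 0.8868
CA = 0.8868 × 3.84 = 3.41 mmol/L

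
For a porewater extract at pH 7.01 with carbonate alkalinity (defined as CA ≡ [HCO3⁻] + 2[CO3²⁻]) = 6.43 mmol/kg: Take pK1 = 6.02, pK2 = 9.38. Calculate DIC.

CA = [HCO3⁻] + 2[CO3²⁻] = (α₁ + 2α₂)·DIC
At pH 7.01: [H⁺]/K1 = 10^-0.99 = 0.10233, K2/[H⁺] = 10^-2.37 = 0.0042658
α₁ = 1/(1 + 0.10233 + 0.0042658) = 1/1.1066 = 0.9037; α₂ = α₁·K2/[H⁺] = 0.003855
α₁ + 2α₂ = 0.9114
DIC = CA / (α₁ + 2α₂) = 6.43 / 0.9114 = 7.06 mmol/kg

DIC = 7.06 mmol/kg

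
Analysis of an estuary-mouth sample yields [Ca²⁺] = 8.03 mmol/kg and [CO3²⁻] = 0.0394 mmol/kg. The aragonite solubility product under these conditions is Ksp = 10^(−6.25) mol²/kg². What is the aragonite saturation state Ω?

Ksp = 10^(−6.25) = 5.623×10^-7
Ω = [Ca²⁺][CO3²⁻]/Ksp = (8.03×10^-3)(0.0394×10^-3) / 5.623×10^-7 = 0.563

Ω = 0.563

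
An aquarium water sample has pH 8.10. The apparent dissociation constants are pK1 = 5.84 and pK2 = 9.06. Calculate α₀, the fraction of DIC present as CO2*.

α₀ = 0.00493

α₀ = 1 / (1 + K1/[H⁺] + K1K2/[H⁺]²) = 1 / (1 + 10^+2.26 + 10^+1.30)
   = 1 / (1 + 181.97 + 19.953) = 1/202.92 = 0.004928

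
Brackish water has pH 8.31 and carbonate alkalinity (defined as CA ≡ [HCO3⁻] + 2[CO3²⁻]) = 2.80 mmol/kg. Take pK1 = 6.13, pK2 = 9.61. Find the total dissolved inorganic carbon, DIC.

DIC = 2.69 mmol/kg

CA = [HCO3⁻] + 2[CO3²⁻] = (α₁ + 2α₂)·DIC
At pH 8.31: [H⁺]/K1 = 10^-2.18 = 0.0066069, K2/[H⁺] = 10^-1.30 = 0.050119
α₁ = 1/(1 + 0.0066069 + 0.050119) = 1/1.0567 = 0.9463; α₂ = α₁·K2/[H⁺] = 0.04743
α₁ + 2α₂ = 1.0412
DIC = CA / (α₁ + 2α₂) = 2.80 / 1.0412 = 2.69 mmol/kg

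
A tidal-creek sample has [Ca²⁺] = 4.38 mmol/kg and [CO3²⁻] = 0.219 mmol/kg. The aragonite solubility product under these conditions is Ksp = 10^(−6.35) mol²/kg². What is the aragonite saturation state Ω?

Ω = 2.15

Ksp = 10^(−6.35) = 4.467×10^-7
Ω = [Ca²⁺][CO3²⁻]/Ksp = (4.38×10^-3)(0.219×10^-3) / 4.467×10^-7 = 2.15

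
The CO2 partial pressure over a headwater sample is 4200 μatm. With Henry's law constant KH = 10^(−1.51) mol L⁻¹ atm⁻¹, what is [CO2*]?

KH = 10^(−1.51) = 3.090×10^-2 mol L⁻¹ atm⁻¹
[CO2*] = KH · pCO2 = 3.090×10^-2 × 4200×10^-6 atm = 1.30×10^-4 mol/L

[CO2*] = 130 μmol/L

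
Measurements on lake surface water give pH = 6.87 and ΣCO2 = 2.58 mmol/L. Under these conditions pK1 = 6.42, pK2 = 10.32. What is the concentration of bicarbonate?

[HCO3⁻] = 1.90 mmol/L

α₁ = 1 / (1 + [H⁺]/K1 + K2/[H⁺]) = 1 / (1 + 10^-0.45 + 10^-3.45)
   = 1 / (1 + 0.35481 + 0.00035481) = 1/1.3552 = 0.7379
[HCO3⁻] = α₁ × DIC = 0.7379 × 2.58 = 1.90 mmol/L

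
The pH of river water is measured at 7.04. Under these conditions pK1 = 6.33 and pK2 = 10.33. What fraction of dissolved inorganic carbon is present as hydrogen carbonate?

α₁ = 1 / (1 + [H⁺]/K1 + K2/[H⁺]) = 1 / (1 + 10^-0.71 + 10^-3.29)
   = 1 / (1 + 0.19498 + 0.00051286) = 1/1.1955 = 0.8365

α₁ = 0.836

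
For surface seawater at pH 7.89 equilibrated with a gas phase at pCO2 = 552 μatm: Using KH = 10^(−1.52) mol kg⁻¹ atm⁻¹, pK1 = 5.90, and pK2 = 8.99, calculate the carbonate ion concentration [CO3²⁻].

[CO3²⁻] = 0.129 mmol/kg

[CO2*] = KH · pCO2 = 10^(−1.52) × 552×10^-6 = 1.667×10^-5 mol/kg
α₀ = 1/(1 + K1/[H⁺] + K1K2/[H⁺]²) = 1/(1 + 10^+1.99 + 10^+0.89) = 0.009391
DIC = [CO2*]/α₀ = 1.667×10^-5 / 0.009391 = 1.775 mmol/kg
[CO3²⁻] = α₂·DIC; α₂ = 0.07290, so [CO3²⁻] = 0.07290 × 1.775 = 0.129 mmol/kg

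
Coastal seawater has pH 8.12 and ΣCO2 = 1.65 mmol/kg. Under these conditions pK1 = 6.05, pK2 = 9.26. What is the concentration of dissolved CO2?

α₀ = 1 / (1 + K1/[H⁺] + K1K2/[H⁺]²) = 1 / (1 + 10^+2.07 + 10^+0.93)
   = 1 / (1 + 117.49 + 8.5114) = 1/127.00 = 0.007874
[CO2*] = α₀ × DIC = 0.007874 × 1.65 = 0.0130 mmol/kg = 13.0 μmol/kg

[CO2*] = 13.0 μmol/kg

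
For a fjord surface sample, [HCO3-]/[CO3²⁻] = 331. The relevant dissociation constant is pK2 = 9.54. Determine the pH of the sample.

pH = 7.02

From K2 = [H⁺][CO3²⁻]/[HCO3-]:  pH = pK2 − log₁₀([HCO3-]/[CO3²⁻])
log₁₀(331) = +2.520
pH = 9.54 − (+2.520) = 7.02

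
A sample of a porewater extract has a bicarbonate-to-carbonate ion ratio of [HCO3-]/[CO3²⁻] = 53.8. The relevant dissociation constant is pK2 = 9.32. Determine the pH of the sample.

pH = 7.59

From K2 = [H⁺][CO3²⁻]/[HCO3-]:  pH = pK2 − log₁₀([HCO3-]/[CO3²⁻])
log₁₀(53.8) = +1.731
pH = 9.32 − (+1.731) = 7.59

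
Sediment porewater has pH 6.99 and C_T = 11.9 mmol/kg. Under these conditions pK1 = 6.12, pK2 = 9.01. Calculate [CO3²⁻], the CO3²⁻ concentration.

α₂ = 1 / (1 + [H⁺]/K2 + [H⁺]²/(K1K2)) = 1 / (1 + 10^+2.02 + 10^+1.15)
   = 1 / (1 + 104.71 + 14.125) = 1/119.84 = 0.008345
[CO3²⁻] = α₂ × DIC = 0.008345 × 11.9 = 0.0993 mmol/kg

[CO3²⁻] = 0.0993 mmol/kg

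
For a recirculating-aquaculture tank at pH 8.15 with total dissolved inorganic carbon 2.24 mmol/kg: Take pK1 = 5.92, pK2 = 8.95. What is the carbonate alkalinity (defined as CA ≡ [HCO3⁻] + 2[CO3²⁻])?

CA = 2.53 mmol/kg

CA = [HCO3⁻] + 2[CO3²⁻] = (α₁ + 2α₂)·DIC
At pH 8.15: [H⁺]/K1 = 10^-2.23 = 0.0058884, K2/[H⁺] = 10^-0.80 = 0.15849
α₁ = 1/(1 + 0.0058884 + 0.15849) = 1/1.1644 = 0.8588; α₂ = α₁·K2/[H⁺] = 0.1361
α₁ + 2α₂ = 1.1311
CA = 1.1311 × 2.24 = 2.53 mmol/kg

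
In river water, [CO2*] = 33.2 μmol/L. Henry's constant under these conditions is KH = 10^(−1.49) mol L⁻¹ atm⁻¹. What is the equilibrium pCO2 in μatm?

pCO2 = 1030 μatm

KH = 10^(−1.49) = 3.236×10^-2 mol L⁻¹ atm⁻¹
pCO2 = [CO2*]/KH = 33.2×10^-6 / 3.236×10^-2 = 1.03×10^-3 atm = 1030 μatm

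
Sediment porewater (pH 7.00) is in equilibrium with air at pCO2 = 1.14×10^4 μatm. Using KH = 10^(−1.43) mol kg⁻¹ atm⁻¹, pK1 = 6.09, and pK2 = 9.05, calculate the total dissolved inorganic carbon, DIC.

[CO2*] = KH · pCO2 = 10^(−1.43) × 1.14×10^4×10^-6 = 4.236×10^-4 mol/kg
α₀ = 1/(1 + K1/[H⁺] + K1K2/[H⁺]²) = 1/(1 + 10^+0.91 + 10^-1.14) = 0.1087
DIC = [CO2*]/α₀ = 4.236×10^-4 / 0.1087 = 3.90 mmol/kg

DIC = 3.90 mmol/kg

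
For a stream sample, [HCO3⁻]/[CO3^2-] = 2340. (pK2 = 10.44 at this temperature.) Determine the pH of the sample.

pH = 7.07

From K2 = [H⁺][CO3^2-]/[HCO3⁻]:  pH = pK2 − log₁₀([HCO3⁻]/[CO3^2-])
log₁₀(2340) = +3.369
pH = 10.44 − (+3.369) = 7.07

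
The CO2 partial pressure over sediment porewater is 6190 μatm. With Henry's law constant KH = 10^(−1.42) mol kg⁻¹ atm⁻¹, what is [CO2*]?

[CO2*] = 235 μmol/kg

KH = 10^(−1.42) = 3.802×10^-2 mol kg⁻¹ atm⁻¹
[CO2*] = KH · pCO2 = 3.802×10^-2 × 6190×10^-6 atm = 2.35×10^-4 mol/kg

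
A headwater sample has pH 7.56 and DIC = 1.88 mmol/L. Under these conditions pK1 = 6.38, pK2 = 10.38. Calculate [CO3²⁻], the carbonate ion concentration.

[CO3²⁻] = 2.67 μmol/L

α₂ = 1 / (1 + [H⁺]/K2 + [H⁺]²/(K1K2)) = 1 / (1 + 10^+2.82 + 10^+1.64)
   = 1 / (1 + 660.69 + 43.652) = 1/705.35 = 0.001418
[CO3²⁻] = α₂ × DIC = 0.001418 × 1.88 = 0.00267 mmol/L = 2.67 μmol/L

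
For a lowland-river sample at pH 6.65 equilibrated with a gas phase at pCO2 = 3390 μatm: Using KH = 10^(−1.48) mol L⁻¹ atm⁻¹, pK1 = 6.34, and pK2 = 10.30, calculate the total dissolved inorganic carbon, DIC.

DIC = 0.341 mmol/L

[CO2*] = KH · pCO2 = 10^(−1.48) × 3390×10^-6 = 1.123×10^-4 mol/L
α₀ = 1/(1 + K1/[H⁺] + K1K2/[H⁺]²) = 1/(1 + 10^+0.31 + 10^-3.34) = 0.3287
DIC = [CO2*]/α₀ = 1.123×10^-4 / 0.3287 = 0.341 mmol/L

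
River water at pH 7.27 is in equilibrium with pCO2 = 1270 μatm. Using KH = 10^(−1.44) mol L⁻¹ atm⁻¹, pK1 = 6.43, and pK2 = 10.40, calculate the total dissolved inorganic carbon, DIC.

DIC = 0.365 mmol/L

[CO2*] = KH · pCO2 = 10^(−1.44) × 1270×10^-6 = 4.611×10^-5 mol/L
α₀ = 1/(1 + K1/[H⁺] + K1K2/[H⁺]²) = 1/(1 + 10^+0.84 + 10^-2.29) = 0.1262
DIC = [CO2*]/α₀ = 4.611×10^-5 / 0.1262 = 0.365 mmol/L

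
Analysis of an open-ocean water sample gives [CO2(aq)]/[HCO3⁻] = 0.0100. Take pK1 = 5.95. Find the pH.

pH = 7.95

From K1 = [H⁺][HCO3⁻]/[CO2(aq)]:  pH = pK1 − log₁₀([CO2(aq)]/[HCO3⁻])
log₁₀(0.0100) = -2.000
pH = 5.95 − (-2.000) = 7.95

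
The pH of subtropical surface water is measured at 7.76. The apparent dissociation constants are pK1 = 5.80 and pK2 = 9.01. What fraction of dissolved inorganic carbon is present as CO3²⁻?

α₂ = 1 / (1 + [H⁺]/K2 + [H⁺]²/(K1K2)) = 1 / (1 + 10^+1.25 + 10^-0.71)
   = 1 / (1 + 17.783 + 0.19498) = 1/18.978 = 0.05269

α₂ = 0.0527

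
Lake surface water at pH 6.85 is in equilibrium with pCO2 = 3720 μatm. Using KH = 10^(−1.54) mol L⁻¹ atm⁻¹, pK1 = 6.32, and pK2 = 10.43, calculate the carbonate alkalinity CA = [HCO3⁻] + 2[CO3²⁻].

[CO2*] = KH · pCO2 = 10^(−1.54) × 3720×10^-6 = 1.073×10^-4 mol/L
α₀ = 1/(1 + K1/[H⁺] + K1K2/[H⁺]²) = 1/(1 + 10^+0.53 + 10^-3.05) = 0.2278
DIC = [CO2*]/α₀ = 1.073×10^-4 / 0.2278 = 0.4709 mmol/L
CA = (α₁ + 2α₂)·DIC = (0.7720 + 2×0.0002030) × 0.4709 = 0.364 mmol/L

CA = 0.364 mmol/L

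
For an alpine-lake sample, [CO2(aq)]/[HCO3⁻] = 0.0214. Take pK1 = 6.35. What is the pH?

pH = 8.02

From K1 = [H⁺][HCO3⁻]/[CO2(aq)]:  pH = pK1 − log₁₀([CO2(aq)]/[HCO3⁻])
log₁₀(0.0214) = -1.670
pH = 6.35 − (-1.670) = 8.02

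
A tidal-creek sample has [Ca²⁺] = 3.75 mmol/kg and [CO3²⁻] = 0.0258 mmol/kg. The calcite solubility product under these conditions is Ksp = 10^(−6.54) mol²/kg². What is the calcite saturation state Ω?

Ω = 0.335

Ksp = 10^(−6.54) = 2.884×10^-7
Ω = [Ca²⁺][CO3²⁻]/Ksp = (3.75×10^-3)(0.0258×10^-3) / 2.884×10^-7 = 0.335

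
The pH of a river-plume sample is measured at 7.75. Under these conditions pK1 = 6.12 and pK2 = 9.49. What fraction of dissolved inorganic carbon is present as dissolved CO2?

α₀ = 1 / (1 + K1/[H⁺] + K1K2/[H⁺]²) = 1 / (1 + 10^+1.63 + 10^-0.11)
   = 1 / (1 + 42.658 + 0.77625) = 1/44.434 = 0.02251

α₀ = 0.0225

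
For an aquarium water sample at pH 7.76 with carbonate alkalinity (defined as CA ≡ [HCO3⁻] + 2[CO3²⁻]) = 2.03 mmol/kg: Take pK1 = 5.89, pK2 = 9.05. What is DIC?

CA = [HCO3⁻] + 2[CO3²⁻] = (α₁ + 2α₂)·DIC
At pH 7.76: [H⁺]/K1 = 10^-1.87 = 0.013490, K2/[H⁺] = 10^-1.29 = 0.051286
α₁ = 1/(1 + 0.013490 + 0.051286) = 1/1.0648 = 0.9392; α₂ = α₁·K2/[H⁺] = 0.04817
α₁ + 2α₂ = 1.0355
DIC = CA / (α₁ + 2α₂) = 2.03 / 1.0355 = 1.96 mmol/kg

DIC = 1.96 mmol/kg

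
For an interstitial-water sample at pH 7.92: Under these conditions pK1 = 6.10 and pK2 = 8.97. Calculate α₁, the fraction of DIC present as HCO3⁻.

α₁ = 0.906

α₁ = 1 / (1 + [H⁺]/K1 + K2/[H⁺]) = 1 / (1 + 10^-1.82 + 10^-1.05)
   = 1 / (1 + 0.015136 + 0.089125) = 1/1.1043 = 0.9056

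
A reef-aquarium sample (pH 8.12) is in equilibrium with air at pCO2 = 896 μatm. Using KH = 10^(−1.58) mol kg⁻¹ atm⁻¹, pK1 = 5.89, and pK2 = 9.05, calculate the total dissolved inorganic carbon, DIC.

[CO2*] = KH · pCO2 = 10^(−1.58) × 896×10^-6 = 2.357×10^-5 mol/kg
α₀ = 1/(1 + K1/[H⁺] + K1K2/[H⁺]²) = 1/(1 + 10^+2.23 + 10^+1.30) = 0.005242
DIC = [CO2*]/α₀ = 2.357×10^-5 / 0.005242 = 4.50 mmol/kg

DIC = 4.50 mmol/kg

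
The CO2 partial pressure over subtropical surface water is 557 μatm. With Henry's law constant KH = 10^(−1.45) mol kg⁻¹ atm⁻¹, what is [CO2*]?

KH = 10^(−1.45) = 3.548×10^-2 mol kg⁻¹ atm⁻¹
[CO2*] = KH · pCO2 = 3.548×10^-2 × 557×10^-6 atm = 1.98×10^-5 mol/kg

[CO2*] = 19.8 μmol/kg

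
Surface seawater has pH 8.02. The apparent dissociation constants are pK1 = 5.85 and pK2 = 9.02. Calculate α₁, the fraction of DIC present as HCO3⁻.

α₁ = 0.904

α₁ = 1 / (1 + [H⁺]/K1 + K2/[H⁺]) = 1 / (1 + 10^-2.17 + 10^-1.00)
   = 1 / (1 + 0.0067608 + 0.10000) = 1/1.1068 = 0.9035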